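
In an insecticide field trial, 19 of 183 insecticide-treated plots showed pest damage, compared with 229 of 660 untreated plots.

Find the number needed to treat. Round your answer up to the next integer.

risk, insecticide-treated plots = 19/183 = 0.103825
risk, untreated plots = 229/660 = 0.346970
absolute risk difference = 0.243145
1 / 0.243145 = 4.113 → round up → 5

5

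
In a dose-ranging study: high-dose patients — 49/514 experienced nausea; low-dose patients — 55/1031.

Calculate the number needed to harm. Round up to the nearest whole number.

NNH ≈ 24

risk, high-dose patients = 49/514 = 0.095331
risk, low-dose patients = 55/1031 = 0.053346
absolute risk difference = 0.041984
1 / 0.041984 = 23.819 → round up → 24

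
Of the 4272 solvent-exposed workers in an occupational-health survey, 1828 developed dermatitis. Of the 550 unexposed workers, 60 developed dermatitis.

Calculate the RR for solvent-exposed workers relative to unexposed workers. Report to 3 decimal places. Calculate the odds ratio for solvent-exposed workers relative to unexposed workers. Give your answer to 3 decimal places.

risk, solvent-exposed workers = 1828/4272 = 0.4279
risk, unexposed workers = 60/550 = 0.1091
RR = 0.4279 / 0.1091 = 3.922
OR = (1828 × 490) / (2444 × 60) = 895720/146640 ≈ 6.108

RR = 3.922; OR = 6.108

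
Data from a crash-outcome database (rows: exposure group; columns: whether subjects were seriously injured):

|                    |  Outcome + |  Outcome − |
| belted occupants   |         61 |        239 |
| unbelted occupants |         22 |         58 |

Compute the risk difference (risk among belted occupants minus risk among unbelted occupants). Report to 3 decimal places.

-0.072

risk, belted occupants = 61/300 = 0.2033
risk, unbelted occupants = 22/80 = 0.2750
risk difference = 0.2033 − 0.2750 = -0.072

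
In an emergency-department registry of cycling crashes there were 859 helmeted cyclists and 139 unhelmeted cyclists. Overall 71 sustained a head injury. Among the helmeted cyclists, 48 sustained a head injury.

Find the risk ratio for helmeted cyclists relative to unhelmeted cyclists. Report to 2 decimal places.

0.34

helmeted cyclists without the outcome: 859 − 48 = 811
unhelmeted cyclists with the outcome: 71 − 48 = 23
unhelmeted cyclists without the outcome: 139 − 23 = 116
risk, helmeted cyclists = 48/859 = 0.0559
risk, unhelmeted cyclists = 23/139 = 0.1655
RR = 0.0559 / 0.1655 = 0.34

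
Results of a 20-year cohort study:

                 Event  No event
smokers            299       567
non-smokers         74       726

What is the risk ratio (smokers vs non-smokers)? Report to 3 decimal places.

3.733

risk, smokers = 299/866 = 0.3453
risk, non-smokers = 74/800 = 0.0925
RR = 0.3453 / 0.0925 = 3.733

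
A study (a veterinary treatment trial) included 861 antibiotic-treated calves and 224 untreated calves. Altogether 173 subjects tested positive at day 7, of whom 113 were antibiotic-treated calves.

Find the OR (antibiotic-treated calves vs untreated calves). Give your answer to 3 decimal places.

antibiotic-treated calves without the outcome: 861 − 113 = 748
untreated calves with the outcome: 173 − 113 = 60
untreated calves without the outcome: 224 − 60 = 164
odds, antibiotic-treated calves = 113/748 = 0.1511
odds, untreated calves = 60/164 = 0.3659
OR = 0.1511 / 0.3659 = 0.413

0.413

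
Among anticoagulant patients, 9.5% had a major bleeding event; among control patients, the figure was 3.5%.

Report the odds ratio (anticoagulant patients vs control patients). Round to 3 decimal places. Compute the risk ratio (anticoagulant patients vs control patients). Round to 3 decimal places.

OR = 2.894; RR = 2.714

odds, anticoagulant patients = 0.09500/0.90500 = 0.10497
odds, control patients = 0.03500/0.96500 = 0.03627
OR = 0.10497 / 0.03627 = 2.894
RR = 0.09500 / 0.03500 = 2.714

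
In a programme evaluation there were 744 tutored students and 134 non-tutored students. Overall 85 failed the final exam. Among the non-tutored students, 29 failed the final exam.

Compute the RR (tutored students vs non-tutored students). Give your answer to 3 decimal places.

tutored students with the outcome: 85 − 29 = 56
tutored students without the outcome: 744 − 56 = 688
non-tutored students without the outcome: 134 − 29 = 105
risk, tutored students = 56/744 = 0.0753
risk, non-tutored students = 29/134 = 0.2164
RR = 0.0753 / 0.2164 = 0.348

0.348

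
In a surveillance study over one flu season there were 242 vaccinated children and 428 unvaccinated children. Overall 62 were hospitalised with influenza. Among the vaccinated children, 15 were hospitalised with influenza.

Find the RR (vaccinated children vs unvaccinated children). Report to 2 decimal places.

vaccinated children without the outcome: 242 − 15 = 227
unvaccinated children with the outcome: 62 − 15 = 47
unvaccinated children without the outcome: 428 − 47 = 381
risk, vaccinated children = 15/242 = 0.0620
risk, unvaccinated children = 47/428 = 0.1098
RR = 0.0620 / 0.1098 = 0.56

RR = 0.56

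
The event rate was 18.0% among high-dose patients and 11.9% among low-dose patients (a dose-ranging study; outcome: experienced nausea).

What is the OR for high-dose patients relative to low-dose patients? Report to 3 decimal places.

1.625

odds, high-dose patients = 0.1800/0.8200 = 0.2195
odds, low-dose patients = 0.1190/0.8810 = 0.1351
OR = 0.2195 / 0.1351 = 1.625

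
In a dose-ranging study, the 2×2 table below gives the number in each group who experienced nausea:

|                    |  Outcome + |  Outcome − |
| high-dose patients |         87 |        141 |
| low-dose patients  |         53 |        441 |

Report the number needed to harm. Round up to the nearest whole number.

risk, high-dose patients = 87/228 = 0.381579
risk, low-dose patients = 53/494 = 0.107287
absolute risk difference = 0.274291
1 / 0.274291 = 3.646 → round up → 4

NNH: 4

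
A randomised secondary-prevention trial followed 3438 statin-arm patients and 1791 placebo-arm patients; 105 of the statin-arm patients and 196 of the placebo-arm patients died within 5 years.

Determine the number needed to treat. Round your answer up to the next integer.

NNT ≈ 13

risk, statin-arm patients = 105/3438 = 0.030541
risk, placebo-arm patients = 196/1791 = 0.109436
absolute risk difference = 0.078895
1 / 0.078895 = 12.675 → round up → 13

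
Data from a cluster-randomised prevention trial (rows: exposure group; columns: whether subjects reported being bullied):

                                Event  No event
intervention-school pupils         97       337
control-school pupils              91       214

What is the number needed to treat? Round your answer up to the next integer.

risk, intervention-school pupils = 97/434 = 0.223502
risk, control-school pupils = 91/305 = 0.298361
absolute risk difference = 0.074858
1 / 0.074858 = 13.359 → round up → 14

NNT = 14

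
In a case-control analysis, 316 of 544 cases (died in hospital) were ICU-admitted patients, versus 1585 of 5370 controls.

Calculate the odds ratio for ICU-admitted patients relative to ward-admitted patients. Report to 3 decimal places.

OR = (316 × 3785) / (1585 × 228) = 1196060/361380 ≈ 3.310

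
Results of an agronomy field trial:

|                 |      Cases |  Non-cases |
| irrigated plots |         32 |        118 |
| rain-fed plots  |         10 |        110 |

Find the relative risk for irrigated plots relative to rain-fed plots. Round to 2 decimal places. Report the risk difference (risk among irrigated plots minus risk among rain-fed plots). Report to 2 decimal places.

RR = 2.56; RD = 0.13

risk, irrigated plots = 32/150 = 0.2133
risk, rain-fed plots = 10/120 = 0.0833
RR = 0.2133 / 0.0833 = 2.56
risk difference = 0.2133 − 0.0833 = 0.13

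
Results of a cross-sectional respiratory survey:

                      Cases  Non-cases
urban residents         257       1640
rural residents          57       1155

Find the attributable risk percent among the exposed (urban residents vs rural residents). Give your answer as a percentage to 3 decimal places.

risk, urban residents = 257/1897 = 0.13548
risk, rural residents = 57/1212 = 0.04703
AR% = (0.13548 − 0.04703) / 0.13548 = 0.6529 → 65.286%

AR% = 65.286%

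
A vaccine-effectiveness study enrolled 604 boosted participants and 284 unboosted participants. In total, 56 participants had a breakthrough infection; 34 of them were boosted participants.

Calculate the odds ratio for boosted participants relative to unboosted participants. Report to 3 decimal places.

boosted participants without the outcome: 604 − 34 = 570
unboosted participants with the outcome: 56 − 34 = 22
unboosted participants without the outcome: 284 − 22 = 262
OR = (34 × 262) / (570 × 22) = 8908/12540 ≈ 0.710

0.710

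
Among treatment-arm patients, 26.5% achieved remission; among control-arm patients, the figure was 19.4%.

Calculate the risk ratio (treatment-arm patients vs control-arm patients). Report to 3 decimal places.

RR = 0.2650 / 0.1940 = 1.366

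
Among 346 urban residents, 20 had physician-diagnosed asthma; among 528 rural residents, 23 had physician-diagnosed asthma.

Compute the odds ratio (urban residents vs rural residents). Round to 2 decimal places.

OR = (20 × 505) / (326 × 23) = 10100/7498 ≈ 1.35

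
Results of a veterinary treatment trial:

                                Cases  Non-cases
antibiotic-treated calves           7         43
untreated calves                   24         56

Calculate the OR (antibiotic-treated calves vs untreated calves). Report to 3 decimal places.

odds, antibiotic-treated calves = 7/43 = 0.1628
odds, untreated calves = 24/56 = 0.4286
OR = 0.1628 / 0.4286 = 0.380

0.380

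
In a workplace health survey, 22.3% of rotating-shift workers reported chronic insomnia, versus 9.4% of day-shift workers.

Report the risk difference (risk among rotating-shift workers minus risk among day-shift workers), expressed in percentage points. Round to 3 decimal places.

RD: 12.900

risk difference = 0.2230 − 0.0940 = 0.1290 → 12.900 percentage points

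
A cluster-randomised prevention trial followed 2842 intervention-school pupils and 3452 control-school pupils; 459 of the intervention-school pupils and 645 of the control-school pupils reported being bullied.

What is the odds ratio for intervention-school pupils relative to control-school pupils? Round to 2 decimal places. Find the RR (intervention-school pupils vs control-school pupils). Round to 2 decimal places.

odds, intervention-school pupils = 459/2383 = 0.1926
odds, control-school pupils = 645/2807 = 0.2298
OR = 0.1926 / 0.2298 = 0.84
risk, intervention-school pupils = 459/2842 = 0.1615
risk, control-school pupils = 645/3452 = 0.1868
RR = 0.1615 / 0.1868 = 0.86

OR = 0.84; RR = 0.86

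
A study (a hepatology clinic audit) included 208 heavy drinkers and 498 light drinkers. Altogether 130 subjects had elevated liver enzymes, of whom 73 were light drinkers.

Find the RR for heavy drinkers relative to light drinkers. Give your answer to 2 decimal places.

RR = 1.87

heavy drinkers with the outcome: 130 − 73 = 57
heavy drinkers without the outcome: 208 − 57 = 151
light drinkers without the outcome: 498 − 73 = 425
risk, heavy drinkers = 57/208 = 0.2740
risk, light drinkers = 73/498 = 0.1466
RR = 0.2740 / 0.1466 = 1.87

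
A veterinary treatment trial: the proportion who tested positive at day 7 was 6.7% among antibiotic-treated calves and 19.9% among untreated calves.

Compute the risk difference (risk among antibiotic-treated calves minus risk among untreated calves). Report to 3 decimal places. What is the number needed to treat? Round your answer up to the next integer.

risk difference = 0.0670 − 0.1990 = -0.132
absolute risk difference = 0.132000
1 / 0.132000 = 7.576 → round up → 8

RD = -0.132; NNT = 8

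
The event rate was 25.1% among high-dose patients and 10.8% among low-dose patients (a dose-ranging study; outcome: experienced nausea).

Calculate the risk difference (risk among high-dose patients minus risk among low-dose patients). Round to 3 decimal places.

risk difference = 0.2510 − 0.1080 = 0.143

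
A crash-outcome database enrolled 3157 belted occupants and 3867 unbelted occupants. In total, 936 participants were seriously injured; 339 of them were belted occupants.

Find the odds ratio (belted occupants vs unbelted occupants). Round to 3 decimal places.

belted occupants without the outcome: 3157 − 339 = 2818
unbelted occupants with the outcome: 936 − 339 = 597
unbelted occupants without the outcome: 3867 − 597 = 3270
odds, belted occupants = 339/2818 = 0.1203
odds, unbelted occupants = 597/3270 = 0.1826
OR = 0.1203 / 0.1826 = 0.659

OR ≈ 0.659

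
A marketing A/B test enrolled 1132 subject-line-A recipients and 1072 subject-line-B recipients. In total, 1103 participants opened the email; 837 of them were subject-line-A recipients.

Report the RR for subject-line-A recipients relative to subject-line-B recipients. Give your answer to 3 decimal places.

RR: 2.980

subject-line-A recipients without the outcome: 1132 − 837 = 295
subject-line-B recipients with the outcome: 1103 − 837 = 266
subject-line-B recipients without the outcome: 1072 − 266 = 806
risk, subject-line-A recipients = 837/1132 = 0.7394
risk, subject-line-B recipients = 266/1072 = 0.2481
RR = 0.7394 / 0.2481 = 2.980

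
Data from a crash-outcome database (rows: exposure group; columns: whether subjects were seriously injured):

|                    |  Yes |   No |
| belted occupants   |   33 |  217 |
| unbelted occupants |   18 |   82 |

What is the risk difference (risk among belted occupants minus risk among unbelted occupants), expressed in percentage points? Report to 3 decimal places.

RD: -4.800

risk, belted occupants = 33/250 = 0.1320
risk, unbelted occupants = 18/100 = 0.1800
risk difference = 0.1320 − 0.1800 = -0.0480 → -4.800 percentage points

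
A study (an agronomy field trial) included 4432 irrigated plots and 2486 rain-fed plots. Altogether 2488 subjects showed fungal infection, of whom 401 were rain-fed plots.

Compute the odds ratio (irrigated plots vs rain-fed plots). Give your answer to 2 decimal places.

OR ≈ 4.63

irrigated plots with the outcome: 2488 − 401 = 2087
irrigated plots without the outcome: 4432 − 2087 = 2345
rain-fed plots without the outcome: 2486 − 401 = 2085
OR = (2087 × 2085) / (2345 × 401) = 4351395/940345 ≈ 4.63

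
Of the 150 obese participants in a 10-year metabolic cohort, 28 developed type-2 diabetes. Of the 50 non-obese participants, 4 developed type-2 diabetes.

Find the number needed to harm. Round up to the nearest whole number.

risk, obese participants = 28/150 = 0.186667
risk, non-obese participants = 4/50 = 0.080000
absolute risk difference = 0.106667
1 / 0.106667 = 9.375 → round up → 10

NNH ≈ 10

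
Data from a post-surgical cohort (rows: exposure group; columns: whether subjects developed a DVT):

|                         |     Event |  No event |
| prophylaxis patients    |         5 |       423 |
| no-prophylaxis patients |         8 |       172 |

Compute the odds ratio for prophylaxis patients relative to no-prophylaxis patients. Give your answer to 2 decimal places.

0.25

odds, prophylaxis patients = 5/423 = 0.01182
odds, no-prophylaxis patients = 8/172 = 0.04651
OR = 0.01182 / 0.04651 = 0.25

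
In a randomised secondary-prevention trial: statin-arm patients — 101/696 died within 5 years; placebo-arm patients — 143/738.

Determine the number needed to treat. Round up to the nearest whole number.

21

risk, statin-arm patients = 101/696 = 0.145115
risk, placebo-arm patients = 143/738 = 0.193767
absolute risk difference = 0.048652
1 / 0.048652 = 20.554 → round up → 21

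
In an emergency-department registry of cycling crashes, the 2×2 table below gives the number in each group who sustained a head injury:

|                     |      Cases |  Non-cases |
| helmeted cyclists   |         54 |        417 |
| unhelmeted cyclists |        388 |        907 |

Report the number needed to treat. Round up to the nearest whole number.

risk, helmeted cyclists = 54/471 = 0.114650
risk, unhelmeted cyclists = 388/1295 = 0.299614
absolute risk difference = 0.184964
1 / 0.184964 = 5.406 → round up → 6

NNT ≈ 6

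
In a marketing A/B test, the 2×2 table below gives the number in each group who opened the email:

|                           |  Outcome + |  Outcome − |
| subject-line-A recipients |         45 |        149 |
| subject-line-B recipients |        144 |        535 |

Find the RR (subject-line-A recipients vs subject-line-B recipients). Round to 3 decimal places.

1.094

risk, subject-line-A recipients = 45/194 = 0.2320
risk, subject-line-B recipients = 144/679 = 0.2121
RR = 0.2320 / 0.2121 = 1.094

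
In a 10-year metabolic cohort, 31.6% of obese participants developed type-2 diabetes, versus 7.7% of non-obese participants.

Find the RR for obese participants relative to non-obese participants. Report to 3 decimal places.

RR = 0.3160 / 0.0770 = 4.104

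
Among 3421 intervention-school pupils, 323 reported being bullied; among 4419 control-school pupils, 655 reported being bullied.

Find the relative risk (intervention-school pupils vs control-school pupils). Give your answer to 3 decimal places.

risk, intervention-school pupils = 323/3421 = 0.0944
risk, control-school pupils = 655/4419 = 0.1482
RR = 0.0944 / 0.1482 = 0.637

RR ≈ 0.637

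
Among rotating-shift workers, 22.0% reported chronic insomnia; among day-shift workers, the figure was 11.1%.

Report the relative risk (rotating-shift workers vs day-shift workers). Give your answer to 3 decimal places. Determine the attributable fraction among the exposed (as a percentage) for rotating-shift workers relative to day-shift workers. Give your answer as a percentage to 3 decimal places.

RR = 0.2200 / 0.1110 = 1.982
AR% = (0.2200 − 0.1110) / 0.2200 = 0.4955 → 49.545%

RR = 1.982; AR% = 49.545%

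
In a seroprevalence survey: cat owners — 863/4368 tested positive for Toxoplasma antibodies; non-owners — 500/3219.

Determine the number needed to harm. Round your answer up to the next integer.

risk, cat owners = 863/4368 = 0.197573
risk, non-owners = 500/3219 = 0.155328
absolute risk difference = 0.042246
1 / 0.042246 = 23.671 → round up → 24

24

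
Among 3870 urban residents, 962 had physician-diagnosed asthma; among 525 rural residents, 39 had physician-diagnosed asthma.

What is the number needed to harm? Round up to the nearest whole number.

risk, urban residents = 962/3870 = 0.248579
risk, rural residents = 39/525 = 0.074286
absolute risk difference = 0.174293
1 / 0.174293 = 5.737 → round up → 6

NNH = 6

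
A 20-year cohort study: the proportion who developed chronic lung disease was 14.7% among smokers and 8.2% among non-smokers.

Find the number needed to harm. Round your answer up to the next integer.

absolute risk difference = 0.065000
1 / 0.065000 = 15.385 → round up → 16

NNH = 16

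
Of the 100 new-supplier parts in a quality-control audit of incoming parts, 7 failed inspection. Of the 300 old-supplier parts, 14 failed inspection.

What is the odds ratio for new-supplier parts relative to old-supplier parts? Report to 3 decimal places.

OR = (7 × 286) / (93 × 14) = 2002/1302 ≈ 1.538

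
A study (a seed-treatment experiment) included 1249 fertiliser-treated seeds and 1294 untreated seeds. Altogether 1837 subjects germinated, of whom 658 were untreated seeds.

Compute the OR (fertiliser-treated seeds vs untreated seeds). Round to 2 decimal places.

OR = 16.28

fertiliser-treated seeds with the outcome: 1837 − 658 = 1179
fertiliser-treated seeds without the outcome: 1249 − 1179 = 70
untreated seeds without the outcome: 1294 − 658 = 636
OR = (1179 × 636) / (70 × 658) = 749844/46060 ≈ 16.28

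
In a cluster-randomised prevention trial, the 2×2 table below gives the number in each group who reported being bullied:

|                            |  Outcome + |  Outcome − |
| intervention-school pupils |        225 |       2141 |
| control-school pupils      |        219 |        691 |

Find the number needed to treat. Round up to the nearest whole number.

7

risk, intervention-school pupils = 225/2366 = 0.095097
risk, control-school pupils = 219/910 = 0.240659
absolute risk difference = 0.145562
1 / 0.145562 = 6.870 → round up → 7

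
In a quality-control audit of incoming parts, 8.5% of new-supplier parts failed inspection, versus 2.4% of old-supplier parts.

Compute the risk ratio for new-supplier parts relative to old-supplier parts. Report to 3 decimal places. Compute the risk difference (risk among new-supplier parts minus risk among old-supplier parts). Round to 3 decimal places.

RR = 0.08500 / 0.02400 = 3.542
risk difference = 0.08500 − 0.02400 = 0.061

RR = 3.542; RD = 0.061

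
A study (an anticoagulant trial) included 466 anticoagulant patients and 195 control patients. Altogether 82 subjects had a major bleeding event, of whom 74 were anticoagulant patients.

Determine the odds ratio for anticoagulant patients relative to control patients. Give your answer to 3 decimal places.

anticoagulant patients without the outcome: 466 − 74 = 392
control patients with the outcome: 82 − 74 = 8
control patients without the outcome: 195 − 8 = 187
OR = (74 × 187) / (392 × 8) = 13838/3136 ≈ 4.413

4.413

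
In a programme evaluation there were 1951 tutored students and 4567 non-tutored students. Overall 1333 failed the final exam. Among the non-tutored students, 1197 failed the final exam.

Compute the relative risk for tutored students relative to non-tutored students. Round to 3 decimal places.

tutored students with the outcome: 1333 − 1197 = 136
tutored students without the outcome: 1951 − 136 = 1815
non-tutored students without the outcome: 4567 − 1197 = 3370
risk, tutored students = 136/1951 = 0.0697
risk, non-tutored students = 1197/4567 = 0.2621
RR = 0.0697 / 0.2621 = 0.266

0.266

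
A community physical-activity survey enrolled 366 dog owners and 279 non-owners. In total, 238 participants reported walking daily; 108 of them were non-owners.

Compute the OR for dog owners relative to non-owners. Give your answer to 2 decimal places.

OR: 0.87

dog owners with the outcome: 238 − 108 = 130
dog owners without the outcome: 366 − 130 = 236
non-owners without the outcome: 279 − 108 = 171
OR = (130 × 171) / (236 × 108) = 22230/25488 ≈ 0.87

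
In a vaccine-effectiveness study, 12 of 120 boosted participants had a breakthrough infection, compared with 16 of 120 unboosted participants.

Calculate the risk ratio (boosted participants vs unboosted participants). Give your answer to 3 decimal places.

risk, boosted participants = 12/120 = 0.1000
risk, unboosted participants = 16/120 = 0.1333
RR = 0.1000 / 0.1333 = 0.750

RR = 0.750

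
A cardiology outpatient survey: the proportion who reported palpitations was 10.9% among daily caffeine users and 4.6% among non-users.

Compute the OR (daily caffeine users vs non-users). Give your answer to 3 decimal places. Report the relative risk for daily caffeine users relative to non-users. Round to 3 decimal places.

OR = 2.537; RR = 2.370

odds, daily caffeine users = 0.10900/0.89100 = 0.12233
odds, non-users = 0.04600/0.95400 = 0.04822
OR = 0.12233 / 0.04822 = 2.537
RR = 0.10900 / 0.04600 = 2.370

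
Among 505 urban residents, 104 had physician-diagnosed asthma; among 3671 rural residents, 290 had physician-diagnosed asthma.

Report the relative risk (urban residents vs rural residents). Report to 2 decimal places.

risk, urban residents = 104/505 = 0.2059
risk, rural residents = 290/3671 = 0.0790
RR = 0.2059 / 0.0790 = 2.61

RR = 2.61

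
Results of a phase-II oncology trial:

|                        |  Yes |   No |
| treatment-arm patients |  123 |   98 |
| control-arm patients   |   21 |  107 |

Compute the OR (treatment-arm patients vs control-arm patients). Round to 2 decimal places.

OR = (123 × 107) / (98 × 21) = 13161/2058 ≈ 6.40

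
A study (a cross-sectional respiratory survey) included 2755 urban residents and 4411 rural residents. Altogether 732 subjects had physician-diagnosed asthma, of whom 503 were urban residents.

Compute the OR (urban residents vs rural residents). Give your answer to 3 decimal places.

OR = 4.079

urban residents without the outcome: 2755 − 503 = 2252
rural residents with the outcome: 732 − 503 = 229
rural residents without the outcome: 4411 − 229 = 4182
OR = (503 × 4182) / (2252 × 229) = 2103546/515708 ≈ 4.079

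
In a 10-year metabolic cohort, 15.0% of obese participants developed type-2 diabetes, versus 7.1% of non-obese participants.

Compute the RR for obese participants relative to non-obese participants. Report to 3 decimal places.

RR = 0.1500 / 0.0710 = 2.113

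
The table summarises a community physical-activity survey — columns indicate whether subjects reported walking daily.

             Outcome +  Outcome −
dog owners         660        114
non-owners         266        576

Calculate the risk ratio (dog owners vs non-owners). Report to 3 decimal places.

2.699

risk, dog owners = 660/774 = 0.8527
risk, non-owners = 266/842 = 0.3159
RR = 0.8527 / 0.3159 = 2.699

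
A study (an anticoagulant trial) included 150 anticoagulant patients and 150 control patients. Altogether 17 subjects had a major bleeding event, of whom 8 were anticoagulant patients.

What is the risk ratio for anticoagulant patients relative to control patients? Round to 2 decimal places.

RR: 0.89

anticoagulant patients without the outcome: 150 − 8 = 142
control patients with the outcome: 17 − 8 = 9
control patients without the outcome: 150 − 9 = 141
risk, anticoagulant patients = 8/150 = 0.0533
risk, control patients = 9/150 = 0.0600
RR = 0.0533 / 0.0600 = 0.89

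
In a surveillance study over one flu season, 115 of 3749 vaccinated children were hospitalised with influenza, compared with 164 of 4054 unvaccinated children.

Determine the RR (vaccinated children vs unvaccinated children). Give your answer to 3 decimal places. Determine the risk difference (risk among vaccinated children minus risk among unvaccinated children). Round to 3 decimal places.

RR = 0.758; RD = -0.010

risk, vaccinated children = 115/3749 = 0.03067
risk, unvaccinated children = 164/4054 = 0.04045
RR = 0.03067 / 0.04045 = 0.758
risk difference = 0.03067 − 0.04045 = -0.010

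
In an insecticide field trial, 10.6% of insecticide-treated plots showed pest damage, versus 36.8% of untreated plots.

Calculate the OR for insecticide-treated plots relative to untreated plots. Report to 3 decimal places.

odds, insecticide-treated plots = 0.1060/0.8940 = 0.1186
odds, untreated plots = 0.3680/0.6320 = 0.5823
OR = 0.1186 / 0.5823 = 0.204

OR ≈ 0.204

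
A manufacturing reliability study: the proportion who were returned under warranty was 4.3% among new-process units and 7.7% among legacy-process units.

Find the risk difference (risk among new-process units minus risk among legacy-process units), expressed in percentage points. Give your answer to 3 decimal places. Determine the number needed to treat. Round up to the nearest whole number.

risk difference = 0.04300 − 0.07700 = -0.03400 → -3.400 percentage points
absolute risk difference = 0.034000
1 / 0.034000 = 29.412 → round up → 30

RD = -3.400; NNT = 30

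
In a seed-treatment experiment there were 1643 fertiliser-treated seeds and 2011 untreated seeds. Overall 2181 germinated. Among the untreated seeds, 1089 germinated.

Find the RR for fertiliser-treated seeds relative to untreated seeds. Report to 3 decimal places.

RR = 1.227

fertiliser-treated seeds with the outcome: 2181 − 1089 = 1092
fertiliser-treated seeds without the outcome: 1643 − 1092 = 551
untreated seeds without the outcome: 2011 − 1089 = 922
risk, fertiliser-treated seeds = 1092/1643 = 0.6646
risk, untreated seeds = 1089/2011 = 0.5415
RR = 0.6646 / 0.5415 = 1.227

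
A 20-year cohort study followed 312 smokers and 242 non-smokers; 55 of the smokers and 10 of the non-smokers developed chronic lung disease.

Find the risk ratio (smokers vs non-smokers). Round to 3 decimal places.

RR ≈ 4.266

risk, smokers = 55/312 = 0.17628
risk, non-smokers = 10/242 = 0.04132
RR = 0.17628 / 0.04132 = 4.266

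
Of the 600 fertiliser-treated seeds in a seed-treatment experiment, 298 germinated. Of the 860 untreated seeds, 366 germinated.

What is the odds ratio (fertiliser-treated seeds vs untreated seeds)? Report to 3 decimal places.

OR = (298 × 494) / (302 × 366) = 147212/110532 ≈ 1.332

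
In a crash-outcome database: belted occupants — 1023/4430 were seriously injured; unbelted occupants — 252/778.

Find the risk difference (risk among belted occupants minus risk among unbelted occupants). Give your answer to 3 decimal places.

risk, belted occupants = 1023/4430 = 0.2309
risk, unbelted occupants = 252/778 = 0.3239
risk difference = 0.2309 − 0.3239 = -0.093

RD = -0.093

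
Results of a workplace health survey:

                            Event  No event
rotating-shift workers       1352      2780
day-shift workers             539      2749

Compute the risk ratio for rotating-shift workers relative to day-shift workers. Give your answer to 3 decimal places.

RR: 1.996

risk, rotating-shift workers = 1352/4132 = 0.3272
risk, day-shift workers = 539/3288 = 0.1639
RR = 0.3272 / 0.1639 = 1.996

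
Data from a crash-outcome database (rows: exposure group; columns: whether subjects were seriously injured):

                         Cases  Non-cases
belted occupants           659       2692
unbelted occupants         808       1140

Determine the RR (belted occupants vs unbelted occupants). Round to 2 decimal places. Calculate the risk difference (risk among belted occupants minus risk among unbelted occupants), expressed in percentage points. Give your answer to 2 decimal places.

risk, belted occupants = 659/3351 = 0.1967
risk, unbelted occupants = 808/1948 = 0.4148
RR = 0.1967 / 0.4148 = 0.47
risk difference = 0.1967 − 0.4148 = -0.2181 → -21.81 percentage points

RR = 0.47; RD = -21.81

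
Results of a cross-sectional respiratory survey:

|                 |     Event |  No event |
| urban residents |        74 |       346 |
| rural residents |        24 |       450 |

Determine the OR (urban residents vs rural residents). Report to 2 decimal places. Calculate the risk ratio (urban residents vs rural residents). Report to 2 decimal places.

OR = 4.01; RR = 3.48

OR = (74 × 450) / (346 × 24) = 33300/8304 ≈ 4.01
risk, urban residents = 74/420 = 0.1762
risk, rural residents = 24/474 = 0.0506
RR = 0.1762 / 0.0506 = 3.48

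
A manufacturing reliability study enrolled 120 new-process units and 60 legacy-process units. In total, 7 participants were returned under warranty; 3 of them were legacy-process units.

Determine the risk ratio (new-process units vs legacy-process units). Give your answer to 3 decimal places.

0.667

new-process units with the outcome: 7 − 3 = 4
new-process units without the outcome: 120 − 4 = 116
legacy-process units without the outcome: 60 − 3 = 57
risk, new-process units = 4/120 = 0.03333
risk, legacy-process units = 3/60 = 0.05000
RR = 0.03333 / 0.05000 = 0.667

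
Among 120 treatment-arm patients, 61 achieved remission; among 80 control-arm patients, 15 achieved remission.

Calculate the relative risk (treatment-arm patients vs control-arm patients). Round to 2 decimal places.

2.71

risk, treatment-arm patients = 61/120 = 0.5083
risk, control-arm patients = 15/80 = 0.1875
RR = 0.5083 / 0.1875 = 2.71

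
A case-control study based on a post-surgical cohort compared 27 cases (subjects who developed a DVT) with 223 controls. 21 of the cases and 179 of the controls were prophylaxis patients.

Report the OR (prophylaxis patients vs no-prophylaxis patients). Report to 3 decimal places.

0.860

odds, prophylaxis patients = 21/179 = 0.1173
odds, no-prophylaxis patients = 6/44 = 0.1364
OR = 0.1173 / 0.1364 = 0.860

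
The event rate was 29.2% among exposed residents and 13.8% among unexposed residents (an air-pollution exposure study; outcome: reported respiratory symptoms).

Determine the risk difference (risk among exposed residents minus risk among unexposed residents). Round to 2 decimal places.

risk difference = 0.2920 − 0.1380 = 0.15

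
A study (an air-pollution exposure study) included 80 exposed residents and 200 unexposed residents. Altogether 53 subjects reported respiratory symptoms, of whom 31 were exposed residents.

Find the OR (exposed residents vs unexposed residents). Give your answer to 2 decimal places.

exposed residents without the outcome: 80 − 31 = 49
unexposed residents with the outcome: 53 − 31 = 22
unexposed residents without the outcome: 200 − 22 = 178
odds, exposed residents = 31/49 = 0.6327
odds, unexposed residents = 22/178 = 0.1236
OR = 0.6327 / 0.1236 = 5.12

OR ≈ 5.12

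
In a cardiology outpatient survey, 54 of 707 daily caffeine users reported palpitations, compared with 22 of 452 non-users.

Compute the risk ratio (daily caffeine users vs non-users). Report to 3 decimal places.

risk, daily caffeine users = 54/707 = 0.07638
risk, non-users = 22/452 = 0.04867
RR = 0.07638 / 0.04867 = 1.569

RR = 1.569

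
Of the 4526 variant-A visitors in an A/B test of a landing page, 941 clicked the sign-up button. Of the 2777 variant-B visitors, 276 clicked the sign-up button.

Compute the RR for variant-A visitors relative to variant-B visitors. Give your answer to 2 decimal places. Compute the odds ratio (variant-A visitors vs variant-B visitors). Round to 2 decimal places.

risk, variant-A visitors = 941/4526 = 0.2079
risk, variant-B visitors = 276/2777 = 0.0994
RR = 0.2079 / 0.0994 = 2.09
OR = (941 × 2501) / (3585 × 276) = 2353441/989460 ≈ 2.38

RR = 2.09; OR = 2.38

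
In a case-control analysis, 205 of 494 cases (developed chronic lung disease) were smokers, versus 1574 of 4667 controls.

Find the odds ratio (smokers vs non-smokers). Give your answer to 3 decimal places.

OR = (205 × 3093) / (1574 × 289) = 634065/454886 ≈ 1.394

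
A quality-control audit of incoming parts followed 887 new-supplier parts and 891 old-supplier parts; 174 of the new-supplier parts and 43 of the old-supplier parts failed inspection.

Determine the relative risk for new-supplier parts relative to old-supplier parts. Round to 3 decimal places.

4.065

risk, new-supplier parts = 174/887 = 0.19617
risk, old-supplier parts = 43/891 = 0.04826
RR = 0.19617 / 0.04826 = 4.065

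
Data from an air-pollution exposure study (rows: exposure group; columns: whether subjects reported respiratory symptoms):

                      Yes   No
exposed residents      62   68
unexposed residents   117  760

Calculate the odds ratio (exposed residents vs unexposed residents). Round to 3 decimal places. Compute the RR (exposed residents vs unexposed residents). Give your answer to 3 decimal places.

OR = 5.923; RR = 3.575

OR = (62 × 760) / (68 × 117) = 47120/7956 ≈ 5.923
risk, exposed residents = 62/130 = 0.4769
risk, unexposed residents = 117/877 = 0.1334
RR = 0.4769 / 0.1334 = 3.575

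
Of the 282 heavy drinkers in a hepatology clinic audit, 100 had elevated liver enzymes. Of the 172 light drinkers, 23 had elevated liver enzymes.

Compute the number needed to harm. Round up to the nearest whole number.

risk, heavy drinkers = 100/282 = 0.354610
risk, light drinkers = 23/172 = 0.133721
absolute risk difference = 0.220889
1 / 0.220889 = 4.527 → round up → 5

5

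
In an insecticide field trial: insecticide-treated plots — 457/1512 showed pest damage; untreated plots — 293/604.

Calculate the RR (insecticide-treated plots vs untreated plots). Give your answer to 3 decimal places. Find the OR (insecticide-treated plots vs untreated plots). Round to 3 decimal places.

RR = 0.623; OR = 0.460

risk, insecticide-treated plots = 457/1512 = 0.3022
risk, untreated plots = 293/604 = 0.4851
RR = 0.3022 / 0.4851 = 0.623
OR = (457 × 311) / (1055 × 293) = 142127/309115 ≈ 0.460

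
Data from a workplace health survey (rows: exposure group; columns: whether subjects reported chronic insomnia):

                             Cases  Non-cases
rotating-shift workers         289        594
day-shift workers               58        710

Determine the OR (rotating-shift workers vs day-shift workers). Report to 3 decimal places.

OR = (289 × 710) / (594 × 58) = 205190/34452 ≈ 5.956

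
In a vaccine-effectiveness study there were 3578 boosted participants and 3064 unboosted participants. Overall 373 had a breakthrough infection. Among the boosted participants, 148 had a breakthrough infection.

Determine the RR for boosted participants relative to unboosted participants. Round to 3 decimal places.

0.563

boosted participants without the outcome: 3578 − 148 = 3430
unboosted participants with the outcome: 373 − 148 = 225
unboosted participants without the outcome: 3064 − 225 = 2839
risk, boosted participants = 148/3578 = 0.04136
risk, unboosted participants = 225/3064 = 0.07343
RR = 0.04136 / 0.07343 = 0.563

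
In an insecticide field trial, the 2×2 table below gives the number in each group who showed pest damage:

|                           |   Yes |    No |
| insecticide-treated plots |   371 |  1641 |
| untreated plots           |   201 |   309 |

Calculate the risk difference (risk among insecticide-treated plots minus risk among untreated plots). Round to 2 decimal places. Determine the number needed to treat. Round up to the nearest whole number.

risk, insecticide-treated plots = 371/2012 = 0.1844
risk, untreated plots = 201/510 = 0.3941
risk difference = 0.1844 − 0.3941 = -0.21
absolute risk difference = 0.209724
1 / 0.209724 = 4.768 → round up → 5

RD = -0.21; NNT = 5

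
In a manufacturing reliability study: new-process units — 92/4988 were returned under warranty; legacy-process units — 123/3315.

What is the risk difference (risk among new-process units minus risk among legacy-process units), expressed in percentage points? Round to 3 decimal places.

risk, new-process units = 92/4988 = 0.01844
risk, legacy-process units = 123/3315 = 0.03710
risk difference = 0.01844 − 0.03710 = -0.01866 → -1.866 percentage points

-1.866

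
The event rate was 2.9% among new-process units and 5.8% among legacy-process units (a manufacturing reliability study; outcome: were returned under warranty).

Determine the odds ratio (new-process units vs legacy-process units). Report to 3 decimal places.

odds, new-process units = 0.02900/0.97100 = 0.02987
odds, legacy-process units = 0.05800/0.94200 = 0.06157
OR = 0.02987 / 0.06157 = 0.485

OR: 0.485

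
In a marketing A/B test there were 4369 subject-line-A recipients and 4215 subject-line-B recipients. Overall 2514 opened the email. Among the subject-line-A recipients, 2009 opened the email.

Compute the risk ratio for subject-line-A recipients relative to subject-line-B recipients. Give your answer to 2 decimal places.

3.84

subject-line-A recipients without the outcome: 4369 − 2009 = 2360
subject-line-B recipients with the outcome: 2514 − 2009 = 505
subject-line-B recipients without the outcome: 4215 − 505 = 3710
risk, subject-line-A recipients = 2009/4369 = 0.4598
risk, subject-line-B recipients = 505/4215 = 0.1198
RR = 0.4598 / 0.1198 = 3.84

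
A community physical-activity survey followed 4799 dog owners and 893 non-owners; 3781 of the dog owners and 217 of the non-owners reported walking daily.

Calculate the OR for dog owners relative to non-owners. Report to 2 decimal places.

OR = (3781 × 676) / (1018 × 217) = 2555956/220906 ≈ 11.57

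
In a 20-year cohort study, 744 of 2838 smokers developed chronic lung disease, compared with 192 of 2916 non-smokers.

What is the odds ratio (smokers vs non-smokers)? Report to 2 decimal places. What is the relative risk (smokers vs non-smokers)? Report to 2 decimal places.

odds, smokers = 744/2094 = 0.3553
odds, non-smokers = 192/2724 = 0.0705
OR = 0.3553 / 0.0705 = 5.04
risk, smokers = 744/2838 = 0.2622
risk, non-smokers = 192/2916 = 0.0658
RR = 0.2622 / 0.0658 = 3.98

OR = 5.04; RR = 3.98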